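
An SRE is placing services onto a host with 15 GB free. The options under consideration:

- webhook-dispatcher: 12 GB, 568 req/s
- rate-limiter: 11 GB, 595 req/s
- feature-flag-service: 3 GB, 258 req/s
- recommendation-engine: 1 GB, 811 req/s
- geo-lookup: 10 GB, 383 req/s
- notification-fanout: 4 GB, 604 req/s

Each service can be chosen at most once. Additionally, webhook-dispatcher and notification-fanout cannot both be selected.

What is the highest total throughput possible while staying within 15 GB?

Filling by ratio: feature-flag-service + recommendation-engine + notification-fanout for 1673, with 7 GB left unused.
The 3 GB tied up in feature-flag-service is better spent on geo-lookup — total rises to 1798 (15 GB).
Every other selection either busts 15 GB or breaks a pairing rule or fails to beat 1798.

1798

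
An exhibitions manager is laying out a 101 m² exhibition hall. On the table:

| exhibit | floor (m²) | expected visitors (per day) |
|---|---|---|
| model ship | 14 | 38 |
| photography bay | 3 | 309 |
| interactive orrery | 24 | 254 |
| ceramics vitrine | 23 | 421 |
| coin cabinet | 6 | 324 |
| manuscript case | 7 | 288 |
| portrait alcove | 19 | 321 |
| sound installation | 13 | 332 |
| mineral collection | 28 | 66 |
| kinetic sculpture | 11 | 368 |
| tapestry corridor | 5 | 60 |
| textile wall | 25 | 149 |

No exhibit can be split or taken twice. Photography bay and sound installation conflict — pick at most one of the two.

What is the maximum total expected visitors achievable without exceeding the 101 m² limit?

2345

Photography bay + interactive orrery + ceramics vitrine + coin cabinet + manuscript case + portrait alcove + kinetic sculpture + tapestry corridor uses 98 of the 101 m² and totals 2345.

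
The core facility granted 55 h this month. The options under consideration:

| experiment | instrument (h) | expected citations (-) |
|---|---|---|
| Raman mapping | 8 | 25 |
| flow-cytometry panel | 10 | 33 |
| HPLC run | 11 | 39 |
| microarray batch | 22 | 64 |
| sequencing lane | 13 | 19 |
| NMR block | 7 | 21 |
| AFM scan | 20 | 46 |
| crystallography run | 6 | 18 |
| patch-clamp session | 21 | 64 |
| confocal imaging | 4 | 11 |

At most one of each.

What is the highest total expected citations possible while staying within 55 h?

175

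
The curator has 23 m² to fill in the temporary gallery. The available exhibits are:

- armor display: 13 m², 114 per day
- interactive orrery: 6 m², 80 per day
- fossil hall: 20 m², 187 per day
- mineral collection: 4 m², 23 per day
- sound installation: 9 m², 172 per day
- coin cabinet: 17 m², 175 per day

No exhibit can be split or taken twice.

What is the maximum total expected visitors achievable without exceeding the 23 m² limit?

286

Density check — sound installation 19.11, interactive orrery 13.33, coin cabinet 10.29, fossil hall 9.35 are the best per m².
A density-first pass picks interactive orrery + mineral collection + sound installation — 275 at 19 m².
The 10 m² tied up in interactive orrery and mineral collection is better spent on armor display — total rises to 286 (22 m²).
No other feasible combination exceeds 286.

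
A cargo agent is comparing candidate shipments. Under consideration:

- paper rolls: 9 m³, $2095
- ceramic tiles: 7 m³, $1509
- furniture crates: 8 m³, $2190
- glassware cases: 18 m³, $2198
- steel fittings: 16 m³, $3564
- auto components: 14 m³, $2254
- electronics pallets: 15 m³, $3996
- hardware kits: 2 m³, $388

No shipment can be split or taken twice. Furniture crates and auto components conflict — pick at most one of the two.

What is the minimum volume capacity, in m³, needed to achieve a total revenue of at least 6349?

25

Need the lightest bundle worth ≥ 6349.
furniture crates + electronics pallets + hardware kits reaches 6574 using 25 m³.
Below 25 m³ the best achievable stays under 6349.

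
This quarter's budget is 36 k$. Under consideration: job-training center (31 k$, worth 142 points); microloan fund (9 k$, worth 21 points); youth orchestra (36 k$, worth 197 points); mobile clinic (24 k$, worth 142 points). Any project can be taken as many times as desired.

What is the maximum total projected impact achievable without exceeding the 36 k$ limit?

197

Taking the top-ratio projects first gives microloan fund + mobile clinic for 163 (33 k$).
Dropping microloan fund and mobile clinic frees 33 k$; slotting in youth orchestra (36 k$) lifts the total to 197 at 36 k$.
Every other selection either busts 36 k$ or fails to beat 197.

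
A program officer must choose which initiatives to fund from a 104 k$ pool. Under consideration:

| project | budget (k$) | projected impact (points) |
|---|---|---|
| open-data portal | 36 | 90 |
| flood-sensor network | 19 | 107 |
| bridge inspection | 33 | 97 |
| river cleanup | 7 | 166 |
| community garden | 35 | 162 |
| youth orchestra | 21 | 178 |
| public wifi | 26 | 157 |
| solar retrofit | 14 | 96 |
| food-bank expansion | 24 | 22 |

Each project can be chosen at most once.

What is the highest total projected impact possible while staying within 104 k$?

759

Ranking by ratio (projected impact/k$): river cleanup 23.71, youth orchestra 8.48, solar retrofit 6.86.
The ratio heuristic lands on flood-sensor network + river cleanup + youth orchestra + public wifi + solar retrofit (704) but leaves 17 k$ idle.
The 19 k$ tied up in flood-sensor network is better spent on community garden — total rises to 759 (103 k$).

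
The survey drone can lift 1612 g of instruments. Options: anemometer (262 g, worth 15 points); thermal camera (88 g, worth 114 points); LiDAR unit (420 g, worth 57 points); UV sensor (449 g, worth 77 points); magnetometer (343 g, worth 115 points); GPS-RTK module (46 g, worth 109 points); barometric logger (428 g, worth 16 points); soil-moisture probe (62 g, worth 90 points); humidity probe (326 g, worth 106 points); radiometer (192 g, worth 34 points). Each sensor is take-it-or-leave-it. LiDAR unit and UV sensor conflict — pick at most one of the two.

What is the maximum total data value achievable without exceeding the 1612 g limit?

645

Ranking by ratio (data value/g): GPS-RTK module 2.37, soil-moisture probe 1.45, thermal camera 1.30.
Taking thermal camera + UV sensor + magnetometer + GPS-RTK module + soil-moisture probe + humidity probe + radiometer: 1506 g used, 645 in data value.
The closest alternative, anemometer + thermal camera + UV sensor + magnetometer + GPS-RTK module + soil-moisture probe + humidity probe, reaches only 626.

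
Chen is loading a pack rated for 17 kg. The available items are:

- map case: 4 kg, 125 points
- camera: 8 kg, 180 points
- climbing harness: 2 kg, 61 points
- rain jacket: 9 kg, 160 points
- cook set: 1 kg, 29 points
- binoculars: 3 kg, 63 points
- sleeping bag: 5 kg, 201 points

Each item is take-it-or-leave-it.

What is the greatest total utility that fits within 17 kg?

506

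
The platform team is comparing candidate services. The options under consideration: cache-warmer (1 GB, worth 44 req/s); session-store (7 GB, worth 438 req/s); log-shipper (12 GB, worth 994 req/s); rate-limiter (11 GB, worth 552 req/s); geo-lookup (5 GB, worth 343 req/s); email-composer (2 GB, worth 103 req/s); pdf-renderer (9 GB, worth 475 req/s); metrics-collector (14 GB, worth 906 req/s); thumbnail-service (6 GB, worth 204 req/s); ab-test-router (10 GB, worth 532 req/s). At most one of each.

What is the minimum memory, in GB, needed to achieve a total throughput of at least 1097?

14

Minimise GB subject to total throughput ≥ 1097.
Taking log-shipper + email-composer gives 1097 (≥ 1097) for 14 GB.
Any bundle with less than 14 GB falls short of 1097.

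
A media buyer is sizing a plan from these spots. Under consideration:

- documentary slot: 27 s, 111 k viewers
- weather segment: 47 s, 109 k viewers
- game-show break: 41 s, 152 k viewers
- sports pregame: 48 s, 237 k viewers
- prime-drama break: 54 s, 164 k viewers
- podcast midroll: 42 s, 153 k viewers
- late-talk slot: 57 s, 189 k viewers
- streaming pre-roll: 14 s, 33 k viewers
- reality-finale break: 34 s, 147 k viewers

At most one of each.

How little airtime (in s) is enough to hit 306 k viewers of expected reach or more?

75

Need the lightest bundle worth ≥ 306.
documentary slot + sports pregame reaches 348 using 75 s.
No combination under 75 s hits 306.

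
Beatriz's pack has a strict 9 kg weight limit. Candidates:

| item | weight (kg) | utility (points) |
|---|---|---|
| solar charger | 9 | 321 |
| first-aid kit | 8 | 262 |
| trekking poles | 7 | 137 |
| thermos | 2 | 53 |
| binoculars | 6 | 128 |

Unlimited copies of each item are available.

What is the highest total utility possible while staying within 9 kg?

321

By utility per kg: solar charger 35.67, first-aid kit 32.75, thermos 26.50 lead.
Taking solar charger: 9 kg used, 321 in utility.
Every other selection either busts 9 kg or fails to beat 321.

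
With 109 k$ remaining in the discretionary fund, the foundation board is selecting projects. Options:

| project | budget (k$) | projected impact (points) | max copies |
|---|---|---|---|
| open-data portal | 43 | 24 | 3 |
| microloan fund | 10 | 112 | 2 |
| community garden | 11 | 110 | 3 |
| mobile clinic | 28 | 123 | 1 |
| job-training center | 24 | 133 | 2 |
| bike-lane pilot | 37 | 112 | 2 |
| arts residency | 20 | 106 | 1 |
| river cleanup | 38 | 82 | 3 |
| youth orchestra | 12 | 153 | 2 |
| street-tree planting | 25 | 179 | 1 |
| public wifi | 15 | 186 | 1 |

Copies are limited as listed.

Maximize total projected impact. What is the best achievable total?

1115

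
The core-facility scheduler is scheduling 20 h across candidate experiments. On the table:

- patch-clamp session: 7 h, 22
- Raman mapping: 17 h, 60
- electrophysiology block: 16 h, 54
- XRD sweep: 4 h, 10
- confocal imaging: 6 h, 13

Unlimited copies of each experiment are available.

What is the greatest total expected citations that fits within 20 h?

Taking the top-ratio experiments first gives Raman mapping for 60 (17 h).
Dropping Raman mapping frees 17 h; slotting in electrophysiology block + XRD sweep (20 h) lifts the total to 64 at 20 h.

64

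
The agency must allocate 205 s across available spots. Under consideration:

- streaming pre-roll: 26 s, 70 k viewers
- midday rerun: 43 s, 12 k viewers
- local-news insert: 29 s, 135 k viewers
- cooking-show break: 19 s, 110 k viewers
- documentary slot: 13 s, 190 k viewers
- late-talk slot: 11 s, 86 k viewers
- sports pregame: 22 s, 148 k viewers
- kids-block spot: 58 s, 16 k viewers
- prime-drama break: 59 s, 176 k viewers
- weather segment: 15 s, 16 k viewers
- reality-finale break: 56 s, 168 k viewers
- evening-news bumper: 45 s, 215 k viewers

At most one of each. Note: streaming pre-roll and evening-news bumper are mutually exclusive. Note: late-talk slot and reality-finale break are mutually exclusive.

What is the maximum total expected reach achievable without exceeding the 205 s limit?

1060

Best packing: local-news insert + cooking-show break + documentary slot + late-talk slot + sports pregame + prime-drama break + evening-news bumper — 198 s, 1060 total.
Nothing else feasible within 205 s beats 1060.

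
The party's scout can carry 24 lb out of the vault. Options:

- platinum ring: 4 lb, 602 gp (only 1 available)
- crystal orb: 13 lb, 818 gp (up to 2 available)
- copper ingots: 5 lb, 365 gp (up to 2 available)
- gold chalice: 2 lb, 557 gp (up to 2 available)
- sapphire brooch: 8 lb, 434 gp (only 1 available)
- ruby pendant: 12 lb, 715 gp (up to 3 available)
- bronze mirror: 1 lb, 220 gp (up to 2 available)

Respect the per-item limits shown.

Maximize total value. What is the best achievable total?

A density-first pass picks platinum ring + 2×copper ingots + 2×gold chalice + 2×bronze mirror — 2886 at 20 lb.
The 10 lb tied up in 2×copper ingots is better spent on crystal orb — total rises to 2974 (23 lb).
That's the maximum — no swap from here does better than 2974.

2974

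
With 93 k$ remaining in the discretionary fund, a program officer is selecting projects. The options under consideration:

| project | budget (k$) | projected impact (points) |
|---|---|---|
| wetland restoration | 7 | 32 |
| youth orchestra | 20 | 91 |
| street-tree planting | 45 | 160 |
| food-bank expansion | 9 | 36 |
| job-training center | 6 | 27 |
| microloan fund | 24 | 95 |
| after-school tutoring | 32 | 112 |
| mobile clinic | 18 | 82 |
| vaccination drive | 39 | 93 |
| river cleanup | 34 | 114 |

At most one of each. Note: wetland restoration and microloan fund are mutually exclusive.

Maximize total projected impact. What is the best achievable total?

Density check — wetland restoration 4.57, mobile clinic 4.56, youth orchestra 4.55 are the best per k$.
Taking wetland restoration + youth orchestra + food-bank expansion + job-training center + after-school tutoring + mobile clinic: 92 k$ used, 380 in projected impact.
Runner-up youth orchestra + street-tree planting + food-bank expansion + mobile clinic tops out at 369.

380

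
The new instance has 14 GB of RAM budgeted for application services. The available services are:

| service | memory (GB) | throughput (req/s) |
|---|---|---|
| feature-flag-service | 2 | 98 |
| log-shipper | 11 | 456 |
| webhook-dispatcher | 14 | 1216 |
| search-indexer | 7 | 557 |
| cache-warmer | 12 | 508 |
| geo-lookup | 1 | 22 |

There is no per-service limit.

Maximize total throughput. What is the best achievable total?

1216

The ratio ordering already packs tightly: webhook-dispatcher, 14 GB, 1216.
That's the maximum — no swap from here does better than 1216.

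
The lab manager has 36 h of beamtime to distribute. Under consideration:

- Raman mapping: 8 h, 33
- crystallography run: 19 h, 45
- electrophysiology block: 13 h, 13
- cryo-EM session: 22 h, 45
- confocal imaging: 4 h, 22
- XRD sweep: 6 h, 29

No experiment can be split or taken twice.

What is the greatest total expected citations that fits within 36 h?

107

Ranking by ratio (expected citations/h): confocal imaging 5.50, XRD sweep 4.83, Raman mapping 4.12.
Taking the top-ratio experiments first gives Raman mapping + electrophysiology block + confocal imaging + XRD sweep for 97 (31 h).
Replace electrophysiology block and confocal imaging with crystallography run: the trade gains 10 net, giving 107 at 33 h.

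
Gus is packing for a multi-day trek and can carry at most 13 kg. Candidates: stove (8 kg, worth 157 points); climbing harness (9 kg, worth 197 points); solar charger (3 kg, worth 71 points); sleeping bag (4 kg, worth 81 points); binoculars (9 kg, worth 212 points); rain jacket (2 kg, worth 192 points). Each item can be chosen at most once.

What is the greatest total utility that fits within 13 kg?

420

Filling by ratio: solar charger + sleeping bag + rain jacket for 344, with 4 kg left unused.
The 4 kg tied up in sleeping bag is better spent on stove — total rises to 420 (13 kg).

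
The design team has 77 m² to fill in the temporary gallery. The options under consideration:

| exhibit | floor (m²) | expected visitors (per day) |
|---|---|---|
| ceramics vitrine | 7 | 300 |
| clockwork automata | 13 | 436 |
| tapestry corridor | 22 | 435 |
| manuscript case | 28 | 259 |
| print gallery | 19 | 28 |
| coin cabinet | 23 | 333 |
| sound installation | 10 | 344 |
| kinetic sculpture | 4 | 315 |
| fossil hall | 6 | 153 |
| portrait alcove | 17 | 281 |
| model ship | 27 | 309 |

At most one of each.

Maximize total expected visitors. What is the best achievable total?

The ratio heuristic lands on ceramics vitrine + clockwork automata + tapestry corridor + sound installation + kinetic sculpture + fossil hall (1983) but leaves 15 m² idle.
The 6 m² tied up in fossil hall is better spent on portrait alcove — total rises to 2111 (73 m²).
Next best is ceramics vitrine + clockwork automata + coin cabinet + sound installation + kinetic sculpture + portrait alcove at 2009 (74 m²) — short by 102.

2111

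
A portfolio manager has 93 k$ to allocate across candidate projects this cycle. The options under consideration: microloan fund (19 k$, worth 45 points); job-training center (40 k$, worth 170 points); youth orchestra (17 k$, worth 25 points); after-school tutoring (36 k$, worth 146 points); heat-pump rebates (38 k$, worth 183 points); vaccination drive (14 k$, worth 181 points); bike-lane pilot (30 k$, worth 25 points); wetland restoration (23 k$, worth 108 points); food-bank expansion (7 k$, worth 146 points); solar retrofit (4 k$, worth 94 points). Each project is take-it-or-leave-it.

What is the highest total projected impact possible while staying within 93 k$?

Heat-pump rebates + vaccination drive + wetland restoration + food-bank expansion + solar retrofit uses 86 of the 93 k$ and totals 712.

712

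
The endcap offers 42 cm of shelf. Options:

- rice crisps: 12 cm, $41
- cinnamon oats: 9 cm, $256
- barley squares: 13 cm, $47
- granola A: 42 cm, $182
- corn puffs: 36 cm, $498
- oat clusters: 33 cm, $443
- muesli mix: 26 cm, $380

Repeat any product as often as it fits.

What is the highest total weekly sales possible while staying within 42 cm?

1024

Density check — cinnamon oats 28.44, muesli mix 14.62, corn puffs 13.83, oat clusters 13.42 are the best per cm.
Taking 4×cinnamon oats: 36 cm used, 1024 in weekly sales.
No other feasible combination exceeds 1024.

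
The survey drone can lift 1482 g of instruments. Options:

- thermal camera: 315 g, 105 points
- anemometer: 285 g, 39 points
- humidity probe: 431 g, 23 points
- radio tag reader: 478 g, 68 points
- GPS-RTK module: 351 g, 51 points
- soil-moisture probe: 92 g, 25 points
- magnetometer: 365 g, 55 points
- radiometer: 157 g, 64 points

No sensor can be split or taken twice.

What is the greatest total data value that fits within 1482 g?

317

Ranking by ratio (data value/g): radiometer 0.41, thermal camera 0.33, soil-moisture probe 0.27, magnetometer 0.15.
Taking the top-ratio sensors first gives thermal camera + GPS-RTK module + soil-moisture probe + magnetometer + radiometer for 300 (1280 g).
Replace GPS-RTK module with radio tag reader: the trade gains 17 net, giving 317 at 1407 g.
Next best is thermal camera + anemometer + GPS-RTK module + magnetometer + radiometer at 314 (1473 g) — short by 3.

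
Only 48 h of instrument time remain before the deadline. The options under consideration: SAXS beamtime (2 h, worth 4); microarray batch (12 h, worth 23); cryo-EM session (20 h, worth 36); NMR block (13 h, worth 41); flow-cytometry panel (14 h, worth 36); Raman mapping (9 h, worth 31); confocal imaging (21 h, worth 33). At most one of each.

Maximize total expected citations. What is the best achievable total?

A density-first pass picks SAXS beamtime + NMR block + flow-cytometry panel + Raman mapping — 112 at 38 h.
Dropping SAXS beamtime frees 2 h; slotting in microarray batch (12 h) lifts the total to 131 at 48 h.
Runner-up cryo-EM session + NMR block + flow-cytometry panel tops out at 113.

131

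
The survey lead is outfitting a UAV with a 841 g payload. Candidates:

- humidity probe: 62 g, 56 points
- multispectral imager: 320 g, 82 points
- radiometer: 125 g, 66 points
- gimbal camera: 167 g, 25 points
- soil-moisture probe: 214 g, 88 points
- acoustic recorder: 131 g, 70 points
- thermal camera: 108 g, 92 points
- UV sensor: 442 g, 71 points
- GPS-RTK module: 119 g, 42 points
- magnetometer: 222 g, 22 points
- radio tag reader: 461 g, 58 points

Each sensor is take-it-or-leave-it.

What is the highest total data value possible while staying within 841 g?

414

Humidity probe + radiometer + soil-moisture probe + acoustic recorder + thermal camera + GPS-RTK module uses 759 of the 841 g and totals 414.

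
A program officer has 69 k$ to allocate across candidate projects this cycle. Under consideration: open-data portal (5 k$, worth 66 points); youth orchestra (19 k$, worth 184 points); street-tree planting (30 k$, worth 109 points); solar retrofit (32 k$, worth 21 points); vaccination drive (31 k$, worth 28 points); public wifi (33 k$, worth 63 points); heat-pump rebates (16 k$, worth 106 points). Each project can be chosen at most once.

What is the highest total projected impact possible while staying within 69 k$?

399

Filling by ratio: open-data portal + youth orchestra + heat-pump rebates for 356, with 29 k$ left unused.
The 5 k$ tied up in open-data portal is better spent on street-tree planting — total rises to 399 (65 k$).
Every other selection either busts 69 k$ or fails to beat 399.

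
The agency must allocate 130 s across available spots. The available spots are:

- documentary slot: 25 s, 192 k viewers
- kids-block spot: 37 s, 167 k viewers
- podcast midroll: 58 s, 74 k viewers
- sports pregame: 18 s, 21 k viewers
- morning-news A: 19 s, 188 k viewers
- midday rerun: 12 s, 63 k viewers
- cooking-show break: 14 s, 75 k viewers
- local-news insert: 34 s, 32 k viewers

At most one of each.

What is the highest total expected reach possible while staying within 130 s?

706

By expected reach per s: morning-news A 9.89, documentary slot 7.68, cooking-show break 5.36, midday rerun 5.25 lead.
Best packing: documentary slot + kids-block spot + sports pregame + morning-news A + midday rerun + cooking-show break — 125 s, 706 total.
The spare 5 s is too small for any remaining spot, and no exchange beats 706.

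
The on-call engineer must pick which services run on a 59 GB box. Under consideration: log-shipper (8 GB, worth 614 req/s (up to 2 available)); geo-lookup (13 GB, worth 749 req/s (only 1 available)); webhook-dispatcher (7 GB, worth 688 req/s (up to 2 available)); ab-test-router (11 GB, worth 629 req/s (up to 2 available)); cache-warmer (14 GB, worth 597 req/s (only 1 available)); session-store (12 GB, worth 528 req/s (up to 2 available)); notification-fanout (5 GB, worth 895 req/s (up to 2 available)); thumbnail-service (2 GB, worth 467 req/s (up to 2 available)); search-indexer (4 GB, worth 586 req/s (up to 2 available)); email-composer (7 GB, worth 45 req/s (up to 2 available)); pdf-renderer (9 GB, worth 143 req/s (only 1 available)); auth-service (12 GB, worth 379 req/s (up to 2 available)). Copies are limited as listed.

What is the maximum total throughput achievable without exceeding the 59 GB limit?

6635

Taking the top-ratio services first gives 2×log-shipper + 2×webhook-dispatcher + 2×notification-fanout + 2×thumbnail-service + 2×search-indexer + email-composer for 6545 (59 GB).
Dropping log-shipper and email-composer frees 15 GB; slotting in geo-lookup (13 GB) lifts the total to 6635 at 57 GB.
No other feasible combination exceeds 6635.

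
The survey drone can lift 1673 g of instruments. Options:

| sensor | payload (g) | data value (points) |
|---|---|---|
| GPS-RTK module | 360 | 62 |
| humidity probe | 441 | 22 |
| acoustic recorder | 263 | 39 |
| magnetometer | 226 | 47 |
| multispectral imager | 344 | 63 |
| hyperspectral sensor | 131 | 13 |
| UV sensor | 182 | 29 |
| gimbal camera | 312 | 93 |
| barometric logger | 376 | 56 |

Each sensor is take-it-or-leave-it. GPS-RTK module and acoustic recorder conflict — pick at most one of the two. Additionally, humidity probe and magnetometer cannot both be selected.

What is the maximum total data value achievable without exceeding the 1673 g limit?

Filling by ratio: GPS-RTK module + magnetometer + multispectral imager + hyperspectral sensor + UV sensor + gimbal camera for 307, with 118 g left unused.
The 313 g tied up in hyperspectral sensor and UV sensor is better spent on barometric logger — total rises to 321 (1618 g).
An exhaustive check of the 512 subsets confirms 321.

321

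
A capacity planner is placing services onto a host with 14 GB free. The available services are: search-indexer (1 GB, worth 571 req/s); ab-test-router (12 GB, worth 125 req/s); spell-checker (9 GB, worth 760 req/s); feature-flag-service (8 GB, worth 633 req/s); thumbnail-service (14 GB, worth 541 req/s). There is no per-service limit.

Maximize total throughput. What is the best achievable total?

Ranking by ratio (throughput/GB): search-indexer 571.00, spell-checker 84.44, feature-flag-service 79.12, thumbnail-service 38.64.
The ratio ordering already packs tightly: 14×search-indexer, 14 GB, 7994.
That's the maximum — no swap from here does better than 7994.

7994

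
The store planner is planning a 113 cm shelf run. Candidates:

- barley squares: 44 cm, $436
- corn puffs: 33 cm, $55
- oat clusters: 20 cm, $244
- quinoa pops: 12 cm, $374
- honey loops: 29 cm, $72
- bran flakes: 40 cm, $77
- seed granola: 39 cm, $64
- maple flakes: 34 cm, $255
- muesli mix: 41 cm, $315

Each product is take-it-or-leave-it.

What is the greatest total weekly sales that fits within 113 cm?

1309

Taking barley squares + oat clusters + quinoa pops + maple flakes: 110 cm used, 1309 in weekly sales.
An exhaustive check of the 512 subsets confirms 1309.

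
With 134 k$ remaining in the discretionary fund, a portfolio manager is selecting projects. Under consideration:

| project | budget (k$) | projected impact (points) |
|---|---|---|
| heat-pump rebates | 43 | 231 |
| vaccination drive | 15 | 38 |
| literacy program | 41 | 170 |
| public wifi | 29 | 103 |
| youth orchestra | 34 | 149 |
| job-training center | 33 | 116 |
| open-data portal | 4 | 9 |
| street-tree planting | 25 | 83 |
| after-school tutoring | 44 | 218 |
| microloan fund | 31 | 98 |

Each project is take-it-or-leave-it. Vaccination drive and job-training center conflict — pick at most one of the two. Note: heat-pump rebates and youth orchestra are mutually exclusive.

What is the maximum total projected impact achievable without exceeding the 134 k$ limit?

628

Ranking by ratio (projected impact/k$): heat-pump rebates 5.37, after-school tutoring 4.95, youth orchestra 4.38.
Heat-pump rebates + literacy program + open-data portal + after-school tutoring uses 132 of the 134 k$ and totals 628.
That's the maximum — no feasible swap from here does better than 628.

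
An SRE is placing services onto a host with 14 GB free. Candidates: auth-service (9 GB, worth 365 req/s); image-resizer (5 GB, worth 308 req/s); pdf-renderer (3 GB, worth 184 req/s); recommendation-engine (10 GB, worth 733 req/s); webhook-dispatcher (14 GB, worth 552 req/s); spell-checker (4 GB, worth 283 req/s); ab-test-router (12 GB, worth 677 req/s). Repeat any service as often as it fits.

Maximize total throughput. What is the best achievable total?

1016

Taking recommendation-engine + spell-checker: 14 GB used, 1016 in throughput.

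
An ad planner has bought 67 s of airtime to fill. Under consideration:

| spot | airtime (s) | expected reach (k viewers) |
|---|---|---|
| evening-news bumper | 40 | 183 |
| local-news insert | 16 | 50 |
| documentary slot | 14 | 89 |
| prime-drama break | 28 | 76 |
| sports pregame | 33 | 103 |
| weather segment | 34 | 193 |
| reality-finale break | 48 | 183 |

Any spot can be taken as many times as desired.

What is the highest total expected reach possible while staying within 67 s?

371

By expected reach per s: documentary slot 6.36, weather segment 5.68, evening-news bumper 4.58 lead.
Greedy by ratio would take 4×documentary slot: 56 s used, total 356.
Dropping 2×documentary slot frees 28 s; slotting in weather segment (34 s) lifts the total to 371 at 62 s.
Nothing else within 67 s beats 371.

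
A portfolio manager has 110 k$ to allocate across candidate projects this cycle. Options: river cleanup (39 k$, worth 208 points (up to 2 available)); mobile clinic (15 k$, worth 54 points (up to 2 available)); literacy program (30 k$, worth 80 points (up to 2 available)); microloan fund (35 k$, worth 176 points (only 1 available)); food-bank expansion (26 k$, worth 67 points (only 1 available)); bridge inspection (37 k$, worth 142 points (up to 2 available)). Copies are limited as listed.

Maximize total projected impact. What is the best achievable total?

2×river cleanup + 2×mobile clinic uses 108 of the 110 k$ and totals 524.
Every other selection either busts 110 k$ or exceeds an availability limit or fails to beat 524.

524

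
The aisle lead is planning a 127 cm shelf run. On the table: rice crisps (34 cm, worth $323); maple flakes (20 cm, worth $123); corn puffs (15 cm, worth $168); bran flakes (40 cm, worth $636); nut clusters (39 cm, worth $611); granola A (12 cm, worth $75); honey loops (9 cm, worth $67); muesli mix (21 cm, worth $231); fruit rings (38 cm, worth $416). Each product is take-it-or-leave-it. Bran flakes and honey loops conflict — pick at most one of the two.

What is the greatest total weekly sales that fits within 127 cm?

By weekly sales per cm: bran flakes 15.90, nut clusters 15.67, corn puffs 11.20 lead.
Best packing: corn puffs + bran flakes + nut clusters + granola A + muesli mix — 127 cm, 1721 total.
Next best is bran flakes + nut clusters + fruit rings at 1663 (117 cm) — short by 58.

1721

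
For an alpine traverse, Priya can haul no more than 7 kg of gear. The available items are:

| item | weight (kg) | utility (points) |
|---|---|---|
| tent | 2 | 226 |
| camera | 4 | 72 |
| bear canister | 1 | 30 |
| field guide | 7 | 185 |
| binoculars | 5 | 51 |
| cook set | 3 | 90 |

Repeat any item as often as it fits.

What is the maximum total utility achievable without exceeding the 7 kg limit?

By utility per kg: tent 113.00, bear canister 30.00, cook set 30.00, field guide 26.43 lead.
Taking 3×tent + bear canister: 7 kg used, 708 in utility.
Nothing else within 7 kg beats 708.

708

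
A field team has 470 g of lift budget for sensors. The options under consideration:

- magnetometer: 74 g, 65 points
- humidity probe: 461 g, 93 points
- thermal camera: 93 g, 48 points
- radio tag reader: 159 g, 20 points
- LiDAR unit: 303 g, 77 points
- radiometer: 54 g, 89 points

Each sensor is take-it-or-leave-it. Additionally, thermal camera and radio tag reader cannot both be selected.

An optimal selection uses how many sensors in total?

3

The maximum data value within 470 g is 231.
magnetometer + LiDAR unit + radiometer hits 231 at 431 g.
All optima have 3 sensors.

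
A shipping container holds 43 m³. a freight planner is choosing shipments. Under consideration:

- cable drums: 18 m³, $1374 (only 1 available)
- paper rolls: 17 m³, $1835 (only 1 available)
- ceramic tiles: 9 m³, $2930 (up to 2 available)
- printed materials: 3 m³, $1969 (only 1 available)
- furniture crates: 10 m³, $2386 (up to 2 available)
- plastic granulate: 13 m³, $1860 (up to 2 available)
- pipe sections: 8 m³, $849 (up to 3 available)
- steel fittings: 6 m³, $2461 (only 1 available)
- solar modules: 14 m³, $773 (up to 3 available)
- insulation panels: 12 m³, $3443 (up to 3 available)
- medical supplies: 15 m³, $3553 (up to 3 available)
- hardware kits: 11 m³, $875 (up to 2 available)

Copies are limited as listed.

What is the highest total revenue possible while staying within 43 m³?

14246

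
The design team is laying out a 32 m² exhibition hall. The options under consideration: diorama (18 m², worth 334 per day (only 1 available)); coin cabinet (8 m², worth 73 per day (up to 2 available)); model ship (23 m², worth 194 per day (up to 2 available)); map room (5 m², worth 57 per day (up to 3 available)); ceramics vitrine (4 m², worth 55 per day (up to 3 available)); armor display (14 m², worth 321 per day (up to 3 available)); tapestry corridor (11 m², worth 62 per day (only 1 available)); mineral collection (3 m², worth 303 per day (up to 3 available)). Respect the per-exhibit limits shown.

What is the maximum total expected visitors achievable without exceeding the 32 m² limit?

Filling by ratio: 2×ceramics vitrine + armor display + 3×mineral collection for 1340, with 1 m² left unused.
Dropping ceramics vitrine frees 4 m²; slotting in map room (5 m²) lifts the total to 1342 at 32 m².
No other feasible combination exceeds 1342.

1342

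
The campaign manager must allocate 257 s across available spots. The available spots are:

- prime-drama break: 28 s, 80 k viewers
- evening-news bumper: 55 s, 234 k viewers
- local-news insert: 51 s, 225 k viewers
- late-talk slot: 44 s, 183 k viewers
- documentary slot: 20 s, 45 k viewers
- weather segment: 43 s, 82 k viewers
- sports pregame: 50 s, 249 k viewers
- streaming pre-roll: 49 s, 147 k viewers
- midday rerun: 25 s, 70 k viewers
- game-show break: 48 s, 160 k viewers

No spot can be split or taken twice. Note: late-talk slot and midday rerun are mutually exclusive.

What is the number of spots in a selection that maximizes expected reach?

The maximum expected reach within 257 s is 1051.
evening-news bumper + local-news insert + late-talk slot + sports pregame + game-show break hits 1051 at 248 s.
Any selection reaching 1051 contains exactly 5 spots.

5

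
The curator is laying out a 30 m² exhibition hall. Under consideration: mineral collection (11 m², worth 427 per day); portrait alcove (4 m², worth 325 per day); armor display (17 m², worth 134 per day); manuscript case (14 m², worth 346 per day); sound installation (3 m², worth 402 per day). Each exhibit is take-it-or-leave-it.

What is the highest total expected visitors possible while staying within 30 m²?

Filling by ratio: mineral collection + portrait alcove + sound installation for 1154, with 12 m² left unused.
Replace portrait alcove with manuscript case: the trade gains 21 net, giving 1175 at 28 m².

1175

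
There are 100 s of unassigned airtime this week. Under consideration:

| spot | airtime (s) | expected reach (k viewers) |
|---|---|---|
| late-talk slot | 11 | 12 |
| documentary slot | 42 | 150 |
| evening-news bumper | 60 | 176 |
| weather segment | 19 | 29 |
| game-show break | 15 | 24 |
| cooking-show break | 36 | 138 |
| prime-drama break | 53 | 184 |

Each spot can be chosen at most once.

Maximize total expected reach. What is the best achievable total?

Filling by ratio: documentary slot + game-show break + cooking-show break for 312, with 7 s left unused.
Replace game-show break and cooking-show break with prime-drama break: the trade gains 22 net, giving 334 at 95 s.

334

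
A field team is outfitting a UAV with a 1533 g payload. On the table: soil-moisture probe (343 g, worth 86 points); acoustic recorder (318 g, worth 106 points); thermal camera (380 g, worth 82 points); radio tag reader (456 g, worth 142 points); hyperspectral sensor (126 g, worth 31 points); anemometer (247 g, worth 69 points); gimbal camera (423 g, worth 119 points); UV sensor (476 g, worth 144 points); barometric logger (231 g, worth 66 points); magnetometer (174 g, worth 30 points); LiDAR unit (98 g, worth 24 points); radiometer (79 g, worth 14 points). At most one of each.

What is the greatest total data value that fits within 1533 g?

461

Taking the top-ratio sensors first gives acoustic recorder + radio tag reader + UV sensor + barometric logger for 458 (1481 g).
Dropping barometric logger frees 231 g; slotting in anemometer (247 g) lifts the total to 461 at 1497 g.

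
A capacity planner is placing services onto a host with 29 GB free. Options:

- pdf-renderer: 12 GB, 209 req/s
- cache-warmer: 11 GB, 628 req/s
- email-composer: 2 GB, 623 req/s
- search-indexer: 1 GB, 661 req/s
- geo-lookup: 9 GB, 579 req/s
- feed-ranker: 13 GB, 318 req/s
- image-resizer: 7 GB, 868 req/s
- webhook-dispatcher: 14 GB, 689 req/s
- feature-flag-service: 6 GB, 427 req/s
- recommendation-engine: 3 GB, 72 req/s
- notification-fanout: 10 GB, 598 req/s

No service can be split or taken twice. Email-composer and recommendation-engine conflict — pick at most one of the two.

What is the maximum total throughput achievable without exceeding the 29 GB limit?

3329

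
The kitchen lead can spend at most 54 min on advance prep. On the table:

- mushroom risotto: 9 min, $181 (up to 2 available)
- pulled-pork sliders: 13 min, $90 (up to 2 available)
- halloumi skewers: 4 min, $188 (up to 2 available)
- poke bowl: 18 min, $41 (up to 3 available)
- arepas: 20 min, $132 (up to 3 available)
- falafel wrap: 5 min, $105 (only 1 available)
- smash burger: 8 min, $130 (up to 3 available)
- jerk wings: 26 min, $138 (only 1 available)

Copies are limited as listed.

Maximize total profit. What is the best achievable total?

1128

Taking the top-ratio dishes first gives 2×mushroom risotto + 2×halloumi skewers + falafel wrap + 2×smash burger for 1103 (47 min).
Dropping falafel wrap frees 5 min; slotting in smash burger (8 min) lifts the total to 1128 at 50 min.
That's the maximum — no swap from here does better than 1128.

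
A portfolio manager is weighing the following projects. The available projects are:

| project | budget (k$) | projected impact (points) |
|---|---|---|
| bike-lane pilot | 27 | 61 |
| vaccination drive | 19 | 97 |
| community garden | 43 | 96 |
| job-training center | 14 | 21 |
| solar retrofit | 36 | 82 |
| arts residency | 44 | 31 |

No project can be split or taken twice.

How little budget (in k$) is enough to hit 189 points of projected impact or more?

62

Need the lightest bundle worth ≥ 189.
vaccination drive + community garden reaches 193 using 62 k$.
Below 62 k$ the best achievable stays under 189.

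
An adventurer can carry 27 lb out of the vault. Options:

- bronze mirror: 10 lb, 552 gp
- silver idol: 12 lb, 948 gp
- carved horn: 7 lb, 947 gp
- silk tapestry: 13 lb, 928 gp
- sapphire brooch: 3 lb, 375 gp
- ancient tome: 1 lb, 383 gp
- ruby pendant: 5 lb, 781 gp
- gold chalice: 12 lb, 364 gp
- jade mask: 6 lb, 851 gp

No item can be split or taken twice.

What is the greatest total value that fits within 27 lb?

3338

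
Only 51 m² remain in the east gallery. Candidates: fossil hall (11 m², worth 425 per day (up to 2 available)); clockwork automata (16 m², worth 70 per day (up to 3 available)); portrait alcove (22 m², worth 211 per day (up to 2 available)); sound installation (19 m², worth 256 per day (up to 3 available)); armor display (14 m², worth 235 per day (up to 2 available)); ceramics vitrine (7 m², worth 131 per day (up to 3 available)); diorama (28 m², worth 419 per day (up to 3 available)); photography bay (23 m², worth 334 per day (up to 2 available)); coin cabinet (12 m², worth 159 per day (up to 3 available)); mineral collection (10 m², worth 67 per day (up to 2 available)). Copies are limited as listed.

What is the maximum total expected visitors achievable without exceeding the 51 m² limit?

Filling by ratio: 2×fossil hall + 3×ceramics vitrine for 1243, with 8 m² left unused.
The 7 m² tied up in ceramics vitrine is better spent on armor display — total rises to 1347 (50 m²).
That's the maximum — no swap from here does better than 1347.

1347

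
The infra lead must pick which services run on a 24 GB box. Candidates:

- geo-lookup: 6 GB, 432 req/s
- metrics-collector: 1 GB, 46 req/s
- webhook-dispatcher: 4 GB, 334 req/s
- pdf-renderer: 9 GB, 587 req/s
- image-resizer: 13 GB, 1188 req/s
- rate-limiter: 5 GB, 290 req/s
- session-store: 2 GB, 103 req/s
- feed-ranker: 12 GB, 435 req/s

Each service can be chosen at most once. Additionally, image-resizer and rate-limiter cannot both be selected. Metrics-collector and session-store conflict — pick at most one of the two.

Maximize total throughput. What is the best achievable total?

The ratio ordering already packs tightly: geo-lookup + metrics-collector + webhook-dispatcher + image-resizer, 24 GB, 2000.
The closest alternative, geo-lookup + webhook-dispatcher + image-resizer, reaches only 1954.

2000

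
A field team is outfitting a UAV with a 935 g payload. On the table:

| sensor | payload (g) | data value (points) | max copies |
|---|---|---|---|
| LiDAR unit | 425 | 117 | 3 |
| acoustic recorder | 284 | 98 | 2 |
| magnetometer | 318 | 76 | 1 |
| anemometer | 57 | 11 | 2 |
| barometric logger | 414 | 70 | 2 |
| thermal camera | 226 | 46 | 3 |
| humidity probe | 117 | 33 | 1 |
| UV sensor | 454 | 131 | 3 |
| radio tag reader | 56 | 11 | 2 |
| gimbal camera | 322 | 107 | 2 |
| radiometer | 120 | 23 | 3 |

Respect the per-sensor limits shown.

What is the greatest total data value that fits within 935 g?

312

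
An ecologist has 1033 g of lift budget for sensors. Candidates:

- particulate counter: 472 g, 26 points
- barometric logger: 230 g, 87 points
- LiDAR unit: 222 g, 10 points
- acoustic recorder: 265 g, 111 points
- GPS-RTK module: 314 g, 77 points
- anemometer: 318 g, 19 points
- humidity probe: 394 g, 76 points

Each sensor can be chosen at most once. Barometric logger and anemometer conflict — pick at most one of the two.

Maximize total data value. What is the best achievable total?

Density check — acoustic recorder 0.42, barometric logger 0.38, GPS-RTK module 0.25, humidity probe 0.19 are the best per g.
Best packing: barometric logger + LiDAR unit + acoustic recorder + GPS-RTK module — 1031 g, 285 total.
Nothing else feasible within 1033 g beats 285.

285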